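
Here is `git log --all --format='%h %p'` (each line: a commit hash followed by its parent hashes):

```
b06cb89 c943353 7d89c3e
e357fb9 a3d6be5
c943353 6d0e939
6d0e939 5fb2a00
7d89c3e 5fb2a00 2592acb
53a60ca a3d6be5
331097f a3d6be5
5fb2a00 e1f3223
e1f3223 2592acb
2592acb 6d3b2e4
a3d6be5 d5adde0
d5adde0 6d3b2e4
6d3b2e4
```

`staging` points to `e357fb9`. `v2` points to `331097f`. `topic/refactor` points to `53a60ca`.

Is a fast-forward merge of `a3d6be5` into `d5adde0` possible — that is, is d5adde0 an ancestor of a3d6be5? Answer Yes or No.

A fast-forward from d5adde0 to a3d6be5 is possible iff d5adde0 is an ancestor of a3d6be5.
Ancestors of a3d6be5: {6d3b2e4, a3d6be5, d5adde0}.
d5adde0 is among them, so fast-forward is possible.

Yes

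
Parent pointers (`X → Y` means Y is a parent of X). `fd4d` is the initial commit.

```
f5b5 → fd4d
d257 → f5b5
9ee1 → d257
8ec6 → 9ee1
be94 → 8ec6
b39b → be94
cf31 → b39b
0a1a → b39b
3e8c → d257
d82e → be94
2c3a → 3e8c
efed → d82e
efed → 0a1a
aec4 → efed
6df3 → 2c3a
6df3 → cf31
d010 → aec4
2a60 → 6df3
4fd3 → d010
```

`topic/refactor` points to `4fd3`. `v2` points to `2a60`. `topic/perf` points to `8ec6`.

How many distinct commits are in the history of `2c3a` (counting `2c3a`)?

5

Walking parent pointers from 2c3a: reachable set = {2c3a, 3e8c, d257, f5b5, fd4d}.
That is 5 commits.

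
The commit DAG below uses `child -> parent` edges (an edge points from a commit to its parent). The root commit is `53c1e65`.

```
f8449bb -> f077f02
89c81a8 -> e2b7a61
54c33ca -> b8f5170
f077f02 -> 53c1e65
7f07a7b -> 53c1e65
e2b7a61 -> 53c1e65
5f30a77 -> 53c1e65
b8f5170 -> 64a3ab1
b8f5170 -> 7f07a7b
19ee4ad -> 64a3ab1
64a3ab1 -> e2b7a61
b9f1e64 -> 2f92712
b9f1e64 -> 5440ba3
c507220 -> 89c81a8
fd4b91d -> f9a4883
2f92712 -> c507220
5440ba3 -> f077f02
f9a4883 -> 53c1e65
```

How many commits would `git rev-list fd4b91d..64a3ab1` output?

2

Reachable from 64a3ab1: {53c1e65, 64a3ab1, e2b7a61}.
Reachable from fd4b91d: {53c1e65, f9a4883, fd4b91d}.
In 64a3ab1's history but not fd4b91d's: {64a3ab1, e2b7a61} — 2 commits.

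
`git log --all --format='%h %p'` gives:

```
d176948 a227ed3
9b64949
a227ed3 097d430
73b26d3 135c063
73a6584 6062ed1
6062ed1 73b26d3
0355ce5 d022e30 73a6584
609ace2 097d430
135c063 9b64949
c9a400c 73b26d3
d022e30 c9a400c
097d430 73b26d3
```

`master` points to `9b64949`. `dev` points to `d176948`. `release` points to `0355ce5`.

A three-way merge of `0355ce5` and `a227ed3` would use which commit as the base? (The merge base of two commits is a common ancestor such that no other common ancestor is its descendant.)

73b26d3

Ancestors of 0355ce5: {0355ce5, 135c063, 6062ed1, 73a6584, 73b26d3, 9b64949, c9a400c, d022e30}.
Ancestors of a227ed3: {097d430, 135c063, 73b26d3, 9b64949, a227ed3}.
Common ancestors: {135c063, 73b26d3, 9b64949}.
Among these, 73b26d3 is not an ancestor of any other common ancestor — it is the merge base.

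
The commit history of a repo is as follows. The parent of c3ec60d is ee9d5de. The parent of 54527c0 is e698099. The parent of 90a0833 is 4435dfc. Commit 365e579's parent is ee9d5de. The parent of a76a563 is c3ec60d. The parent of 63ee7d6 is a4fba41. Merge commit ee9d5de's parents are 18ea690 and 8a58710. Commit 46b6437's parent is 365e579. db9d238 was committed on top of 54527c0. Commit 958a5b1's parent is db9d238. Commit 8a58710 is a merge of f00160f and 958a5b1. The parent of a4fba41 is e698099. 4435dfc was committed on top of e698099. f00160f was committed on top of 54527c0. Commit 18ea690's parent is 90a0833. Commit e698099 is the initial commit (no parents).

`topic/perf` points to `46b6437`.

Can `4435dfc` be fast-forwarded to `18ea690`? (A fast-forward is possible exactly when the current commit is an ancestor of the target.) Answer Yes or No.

A fast-forward from 4435dfc to 18ea690 is possible iff 4435dfc is an ancestor of 18ea690.
Ancestors of 18ea690: {18ea690, 4435dfc, 90a0833, e698099}.
4435dfc is among them, so fast-forward is possible.

Yes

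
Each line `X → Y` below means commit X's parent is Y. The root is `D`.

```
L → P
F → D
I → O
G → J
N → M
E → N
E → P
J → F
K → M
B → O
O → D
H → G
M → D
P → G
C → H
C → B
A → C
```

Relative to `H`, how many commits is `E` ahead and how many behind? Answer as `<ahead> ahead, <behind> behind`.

Reachable from E: {D, E, F, G, J, M, N, P}.
Reachable from H: {D, F, G, H, J}.
Only in E's history (ahead): {E, M, N, P} — 4.
Only in H's history (behind): {H} — 1.

4 ahead, 1 behind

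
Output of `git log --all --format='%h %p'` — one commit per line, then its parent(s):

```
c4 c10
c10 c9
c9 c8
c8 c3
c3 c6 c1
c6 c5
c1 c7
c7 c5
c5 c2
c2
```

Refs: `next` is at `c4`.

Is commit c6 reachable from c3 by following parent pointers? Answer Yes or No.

Ancestors of c3 (commits reachable by following parents): {c1, c2, c3, c5, c6, c7}.
c6 is in that set, so it is an ancestor of c3.

Yes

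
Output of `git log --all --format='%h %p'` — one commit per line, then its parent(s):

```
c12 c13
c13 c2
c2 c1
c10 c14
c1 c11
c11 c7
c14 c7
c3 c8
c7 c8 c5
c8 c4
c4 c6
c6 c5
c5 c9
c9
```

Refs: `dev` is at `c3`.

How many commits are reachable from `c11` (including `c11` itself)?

7

Walking parent pointers from c11: reachable set = {c11, c4, c5, c6, c7, c8, c9}.
That is 7 commits.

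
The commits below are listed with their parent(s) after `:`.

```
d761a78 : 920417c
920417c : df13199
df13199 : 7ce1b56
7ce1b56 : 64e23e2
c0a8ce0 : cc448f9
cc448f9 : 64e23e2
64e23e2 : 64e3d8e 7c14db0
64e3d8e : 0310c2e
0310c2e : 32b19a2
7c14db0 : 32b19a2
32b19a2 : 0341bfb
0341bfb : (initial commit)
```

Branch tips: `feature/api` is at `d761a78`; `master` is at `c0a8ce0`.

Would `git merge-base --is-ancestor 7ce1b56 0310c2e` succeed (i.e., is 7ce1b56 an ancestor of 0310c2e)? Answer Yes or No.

No

Ancestors of 0310c2e: {0310c2e, 0341bfb, 32b19a2}.
7ce1b56 is not in that set, so it is not an ancestor of 0310c2e.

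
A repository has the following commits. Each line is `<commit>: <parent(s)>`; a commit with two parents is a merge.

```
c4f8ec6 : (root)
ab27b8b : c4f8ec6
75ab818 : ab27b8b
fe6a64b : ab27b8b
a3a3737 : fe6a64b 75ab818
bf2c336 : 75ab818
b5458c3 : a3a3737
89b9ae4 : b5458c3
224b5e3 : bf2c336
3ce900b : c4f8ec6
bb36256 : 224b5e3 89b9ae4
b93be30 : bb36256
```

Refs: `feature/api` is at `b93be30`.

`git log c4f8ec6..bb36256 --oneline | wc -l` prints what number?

Reachable from bb36256: {224b5e3, 75ab818, 89b9ae4, a3a3737, ab27b8b, b5458c3, bb36256, bf2c336, c4f8ec6, fe6a64b}.
Reachable from c4f8ec6: {c4f8ec6}.
In bb36256's history but not c4f8ec6's: {224b5e3, 75ab818, 89b9ae4, a3a3737, ab27b8b, b5458c3, bb36256, bf2c336, fe6a64b} — 9 commits.

9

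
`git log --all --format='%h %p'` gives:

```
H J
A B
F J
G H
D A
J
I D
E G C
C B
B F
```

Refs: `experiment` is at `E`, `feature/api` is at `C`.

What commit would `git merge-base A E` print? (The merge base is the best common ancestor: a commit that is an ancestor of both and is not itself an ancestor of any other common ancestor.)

Ancestors of A: {A, B, F, J}.
Ancestors of E: {B, C, E, F, G, H, J}.
Common ancestors: {B, F, J}.
Among these, B is not an ancestor of any other common ancestor — it is the merge base.

B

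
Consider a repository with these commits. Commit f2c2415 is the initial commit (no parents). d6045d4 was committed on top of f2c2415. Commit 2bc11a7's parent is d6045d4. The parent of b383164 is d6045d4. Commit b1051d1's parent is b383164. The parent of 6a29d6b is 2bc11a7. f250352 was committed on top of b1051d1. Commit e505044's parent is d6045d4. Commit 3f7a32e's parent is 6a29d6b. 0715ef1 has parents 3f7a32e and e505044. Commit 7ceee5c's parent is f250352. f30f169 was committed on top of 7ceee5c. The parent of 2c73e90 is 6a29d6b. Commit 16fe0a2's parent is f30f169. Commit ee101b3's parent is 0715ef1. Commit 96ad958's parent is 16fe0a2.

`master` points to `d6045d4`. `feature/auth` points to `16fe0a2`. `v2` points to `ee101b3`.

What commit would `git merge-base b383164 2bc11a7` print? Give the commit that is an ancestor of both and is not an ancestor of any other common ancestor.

Ancestors of b383164: {b383164, d6045d4, f2c2415}.
Ancestors of 2bc11a7: {2bc11a7, d6045d4, f2c2415}.
Common ancestors: {d6045d4, f2c2415}.
Among these, d6045d4 is not an ancestor of any other common ancestor — it is the merge base.

d6045d4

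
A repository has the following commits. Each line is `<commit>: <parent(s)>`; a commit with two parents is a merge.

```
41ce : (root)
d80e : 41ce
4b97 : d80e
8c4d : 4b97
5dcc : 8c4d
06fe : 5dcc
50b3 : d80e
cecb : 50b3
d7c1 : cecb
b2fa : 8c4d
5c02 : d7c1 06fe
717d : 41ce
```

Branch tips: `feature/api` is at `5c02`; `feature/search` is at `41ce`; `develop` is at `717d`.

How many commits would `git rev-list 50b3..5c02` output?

Reachable from 5c02: {06fe, 41ce, 4b97, 50b3, 5c02, 5dcc, 8c4d, cecb, d7c1, d80e}.
Reachable from 50b3: {41ce, 50b3, d80e}.
In 5c02's history but not 50b3's: {06fe, 4b97, 5c02, 5dcc, 8c4d, cecb, d7c1} — 7 commits.

7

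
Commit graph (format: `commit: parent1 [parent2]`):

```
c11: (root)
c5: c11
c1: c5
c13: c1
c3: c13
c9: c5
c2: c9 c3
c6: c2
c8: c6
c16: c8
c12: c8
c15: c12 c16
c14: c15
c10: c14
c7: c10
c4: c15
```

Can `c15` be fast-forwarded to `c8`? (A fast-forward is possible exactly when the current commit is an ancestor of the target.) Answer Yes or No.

No

A fast-forward from c15 to c8 is possible iff c15 is an ancestor of c8.
Ancestors of c8: {c1, c11, c13, c2, c3, c5, c6, c8, c9}.
c15 is not among them, so fast-forward is not possible.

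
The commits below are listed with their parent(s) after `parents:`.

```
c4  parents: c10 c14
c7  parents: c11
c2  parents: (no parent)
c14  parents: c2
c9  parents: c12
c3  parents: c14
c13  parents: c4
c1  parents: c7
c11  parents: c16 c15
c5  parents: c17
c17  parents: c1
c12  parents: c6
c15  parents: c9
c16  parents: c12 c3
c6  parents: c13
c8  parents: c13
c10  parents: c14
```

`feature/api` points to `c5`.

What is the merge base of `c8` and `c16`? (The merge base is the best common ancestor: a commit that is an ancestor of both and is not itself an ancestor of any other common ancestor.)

Ancestors of c8: {c10, c13, c14, c2, c4, c8}.
Ancestors of c16: {c10, c12, c13, c14, c16, c2, c3, c4, c6}.
Common ancestors: {c10, c13, c14, c2, c4}.
Among these, c13 is not an ancestor of any other common ancestor — it is the merge base.

c13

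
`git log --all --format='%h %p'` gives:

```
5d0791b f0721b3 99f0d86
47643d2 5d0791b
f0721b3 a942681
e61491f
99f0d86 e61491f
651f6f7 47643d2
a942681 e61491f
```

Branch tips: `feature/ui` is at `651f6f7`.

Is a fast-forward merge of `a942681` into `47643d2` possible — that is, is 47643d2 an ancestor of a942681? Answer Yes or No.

A fast-forward from 47643d2 to a942681 is possible iff 47643d2 is an ancestor of a942681.
Ancestors of a942681: {a942681, e61491f}.
47643d2 is not among them, so fast-forward is not possible.

No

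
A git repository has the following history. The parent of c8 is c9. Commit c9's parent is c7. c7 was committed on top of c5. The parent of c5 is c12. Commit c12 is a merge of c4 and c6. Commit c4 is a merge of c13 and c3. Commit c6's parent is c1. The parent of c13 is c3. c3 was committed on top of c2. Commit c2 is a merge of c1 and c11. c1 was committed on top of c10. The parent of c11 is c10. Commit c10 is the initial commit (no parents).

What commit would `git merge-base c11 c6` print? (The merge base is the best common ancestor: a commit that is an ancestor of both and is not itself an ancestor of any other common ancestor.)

Ancestors of c11: {c10, c11}.
Ancestors of c6: {c1, c10, c6}.
Common ancestors: {c10}.
The only common ancestor is c10, so it is the merge base.

c10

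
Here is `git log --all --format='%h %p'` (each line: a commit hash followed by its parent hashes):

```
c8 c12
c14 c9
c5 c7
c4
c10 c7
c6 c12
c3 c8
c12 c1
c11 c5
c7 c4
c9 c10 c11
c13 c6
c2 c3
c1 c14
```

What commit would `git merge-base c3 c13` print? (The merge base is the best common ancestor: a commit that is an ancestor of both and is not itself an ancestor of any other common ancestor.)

c12

Ancestors of c3: {c1, c10, c11, c12, c14, c3, c4, c5, c7, c8, c9}.
Ancestors of c13: {c1, c10, c11, c12, c13, c14, c4, c5, c6, c7, c9}.
Common ancestors: {c1, c10, c11, c12, c14, c4, c5, c7, c9}.
Among these, c12 is not an ancestor of any other common ancestor — it is the merge base.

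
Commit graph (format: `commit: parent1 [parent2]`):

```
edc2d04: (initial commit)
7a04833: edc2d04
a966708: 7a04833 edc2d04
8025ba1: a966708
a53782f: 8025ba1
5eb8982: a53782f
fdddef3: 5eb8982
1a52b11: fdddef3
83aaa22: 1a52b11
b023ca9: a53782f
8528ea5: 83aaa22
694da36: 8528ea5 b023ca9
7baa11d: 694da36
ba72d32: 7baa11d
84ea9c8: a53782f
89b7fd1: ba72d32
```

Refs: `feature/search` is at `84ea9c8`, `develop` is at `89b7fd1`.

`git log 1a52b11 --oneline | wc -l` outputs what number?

8

Walking parent pointers from 1a52b11: reachable set = {1a52b11, 5eb8982, 7a04833, 8025ba1, a53782f, a966708, edc2d04, fdddef3}.
That is 8 commits.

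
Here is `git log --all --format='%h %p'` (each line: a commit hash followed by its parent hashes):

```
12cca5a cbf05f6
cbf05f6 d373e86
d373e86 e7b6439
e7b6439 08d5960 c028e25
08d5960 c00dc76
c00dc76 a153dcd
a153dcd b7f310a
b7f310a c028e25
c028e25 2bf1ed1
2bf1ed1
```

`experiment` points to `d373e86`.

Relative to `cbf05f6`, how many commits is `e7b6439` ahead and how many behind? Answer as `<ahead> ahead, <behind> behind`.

0 ahead, 2 behind

Reachable from e7b6439: {08d5960, 2bf1ed1, a153dcd, b7f310a, c00dc76, c028e25, e7b6439}.
Reachable from cbf05f6: {08d5960, 2bf1ed1, a153dcd, b7f310a, c00dc76, c028e25, cbf05f6, d373e86, e7b6439}.
Only in e7b6439's history (ahead): {} — 0.
Only in cbf05f6's history (behind): {cbf05f6, d373e86} — 2.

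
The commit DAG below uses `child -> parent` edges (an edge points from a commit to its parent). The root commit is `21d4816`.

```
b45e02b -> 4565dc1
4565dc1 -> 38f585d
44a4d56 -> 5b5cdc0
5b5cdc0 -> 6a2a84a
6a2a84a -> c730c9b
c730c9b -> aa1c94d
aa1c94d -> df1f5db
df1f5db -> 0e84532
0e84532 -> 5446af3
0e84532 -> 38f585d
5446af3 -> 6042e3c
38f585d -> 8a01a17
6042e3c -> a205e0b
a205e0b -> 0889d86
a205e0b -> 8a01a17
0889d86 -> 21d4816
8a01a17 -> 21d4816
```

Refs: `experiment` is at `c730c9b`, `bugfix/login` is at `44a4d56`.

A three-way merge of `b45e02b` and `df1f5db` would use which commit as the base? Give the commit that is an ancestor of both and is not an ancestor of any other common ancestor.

38f585d

Ancestors of b45e02b: {21d4816, 38f585d, 4565dc1, 8a01a17, b45e02b}.
Ancestors of df1f5db: {0889d86, 0e84532, 21d4816, 38f585d, 5446af3, 6042e3c, 8a01a17, a205e0b, df1f5db}.
Common ancestors: {21d4816, 38f585d, 8a01a17}.
Among these, 38f585d is not an ancestor of any other common ancestor — it is the merge base.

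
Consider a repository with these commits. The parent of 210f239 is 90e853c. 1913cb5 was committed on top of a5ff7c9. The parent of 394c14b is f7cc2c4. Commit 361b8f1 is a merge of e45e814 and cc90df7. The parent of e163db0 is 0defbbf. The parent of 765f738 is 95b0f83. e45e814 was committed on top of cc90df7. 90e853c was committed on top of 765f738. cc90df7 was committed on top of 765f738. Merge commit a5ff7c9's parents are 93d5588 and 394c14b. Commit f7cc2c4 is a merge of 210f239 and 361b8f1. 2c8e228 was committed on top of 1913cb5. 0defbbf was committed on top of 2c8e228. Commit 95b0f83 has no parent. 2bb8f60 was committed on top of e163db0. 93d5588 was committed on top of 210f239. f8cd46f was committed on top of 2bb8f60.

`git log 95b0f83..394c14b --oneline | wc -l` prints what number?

8

Reachable from 394c14b: {210f239, 361b8f1, 394c14b, 765f738, 90e853c, 95b0f83, cc90df7, e45e814, f7cc2c4}.
Reachable from 95b0f83: {95b0f83}.
In 394c14b's history but not 95b0f83's: {210f239, 361b8f1, 394c14b, 765f738, 90e853c, cc90df7, e45e814, f7cc2c4} — 8 commits.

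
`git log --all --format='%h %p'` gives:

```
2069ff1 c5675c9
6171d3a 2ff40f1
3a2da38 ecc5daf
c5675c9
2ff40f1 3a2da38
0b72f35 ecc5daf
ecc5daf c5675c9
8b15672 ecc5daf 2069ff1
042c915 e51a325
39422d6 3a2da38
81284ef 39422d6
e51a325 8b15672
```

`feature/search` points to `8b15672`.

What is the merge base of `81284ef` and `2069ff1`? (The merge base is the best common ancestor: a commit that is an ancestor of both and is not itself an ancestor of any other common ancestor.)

c5675c9

Ancestors of 81284ef: {39422d6, 3a2da38, 81284ef, c5675c9, ecc5daf}.
Ancestors of 2069ff1: {2069ff1, c5675c9}.
Common ancestors: {c5675c9}.
The only common ancestor is c5675c9, so it is the merge base.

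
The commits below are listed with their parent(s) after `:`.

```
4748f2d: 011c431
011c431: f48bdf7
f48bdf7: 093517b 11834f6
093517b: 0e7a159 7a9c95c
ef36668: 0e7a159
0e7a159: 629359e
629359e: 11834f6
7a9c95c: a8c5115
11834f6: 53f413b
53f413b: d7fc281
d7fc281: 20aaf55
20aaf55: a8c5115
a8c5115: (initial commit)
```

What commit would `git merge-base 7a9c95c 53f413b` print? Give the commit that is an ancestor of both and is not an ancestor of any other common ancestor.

a8c5115

Ancestors of 7a9c95c: {7a9c95c, a8c5115}.
Ancestors of 53f413b: {20aaf55, 53f413b, a8c5115, d7fc281}.
Common ancestors: {a8c5115}.
The only common ancestor is a8c5115, so it is the merge base.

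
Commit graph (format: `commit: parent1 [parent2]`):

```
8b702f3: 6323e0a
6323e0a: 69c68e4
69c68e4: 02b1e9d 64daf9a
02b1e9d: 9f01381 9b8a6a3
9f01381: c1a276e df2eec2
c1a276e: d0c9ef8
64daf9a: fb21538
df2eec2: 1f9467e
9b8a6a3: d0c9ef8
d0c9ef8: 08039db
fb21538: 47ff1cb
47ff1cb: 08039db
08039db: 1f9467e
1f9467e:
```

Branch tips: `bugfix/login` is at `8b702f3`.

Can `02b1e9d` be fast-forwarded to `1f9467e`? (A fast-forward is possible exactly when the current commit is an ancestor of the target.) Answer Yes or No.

No

A fast-forward from 02b1e9d to 1f9467e is possible iff 02b1e9d is an ancestor of 1f9467e.
Ancestors of 1f9467e: {1f9467e}.
02b1e9d is not among them, so fast-forward is not possible.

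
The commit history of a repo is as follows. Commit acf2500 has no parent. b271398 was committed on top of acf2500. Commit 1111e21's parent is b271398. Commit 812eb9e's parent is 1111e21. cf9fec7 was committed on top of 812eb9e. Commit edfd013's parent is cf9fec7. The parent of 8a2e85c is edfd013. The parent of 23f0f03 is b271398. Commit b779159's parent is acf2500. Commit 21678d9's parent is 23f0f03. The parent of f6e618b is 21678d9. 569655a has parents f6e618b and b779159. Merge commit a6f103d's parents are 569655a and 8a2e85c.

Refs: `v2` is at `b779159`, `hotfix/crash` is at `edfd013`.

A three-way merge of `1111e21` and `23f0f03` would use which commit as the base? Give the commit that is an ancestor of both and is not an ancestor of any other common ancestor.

Ancestors of 1111e21: {1111e21, acf2500, b271398}.
Ancestors of 23f0f03: {23f0f03, acf2500, b271398}.
Common ancestors: {acf2500, b271398}.
Among these, b271398 is not an ancestor of any other common ancestor — it is the merge base.

b271398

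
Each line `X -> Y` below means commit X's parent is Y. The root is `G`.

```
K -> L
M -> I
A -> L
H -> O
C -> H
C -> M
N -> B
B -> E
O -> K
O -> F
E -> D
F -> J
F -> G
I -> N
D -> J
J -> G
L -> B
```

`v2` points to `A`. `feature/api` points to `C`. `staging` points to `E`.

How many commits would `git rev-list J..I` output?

Reachable from I: {B, D, E, G, I, J, N}.
Reachable from J: {G, J}.
In I's history but not J's: {B, D, E, I, N} — 5 commits.

5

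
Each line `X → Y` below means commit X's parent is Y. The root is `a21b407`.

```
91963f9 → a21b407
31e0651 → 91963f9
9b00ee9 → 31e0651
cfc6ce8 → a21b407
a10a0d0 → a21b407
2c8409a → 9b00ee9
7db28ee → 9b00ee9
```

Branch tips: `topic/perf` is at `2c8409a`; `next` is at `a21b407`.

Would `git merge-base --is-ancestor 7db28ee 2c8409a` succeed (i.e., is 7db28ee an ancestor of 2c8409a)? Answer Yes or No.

No

Ancestors of 2c8409a: {2c8409a, 31e0651, 91963f9, 9b00ee9, a21b407}.
7db28ee is not in that set, so it is not an ancestor of 2c8409a.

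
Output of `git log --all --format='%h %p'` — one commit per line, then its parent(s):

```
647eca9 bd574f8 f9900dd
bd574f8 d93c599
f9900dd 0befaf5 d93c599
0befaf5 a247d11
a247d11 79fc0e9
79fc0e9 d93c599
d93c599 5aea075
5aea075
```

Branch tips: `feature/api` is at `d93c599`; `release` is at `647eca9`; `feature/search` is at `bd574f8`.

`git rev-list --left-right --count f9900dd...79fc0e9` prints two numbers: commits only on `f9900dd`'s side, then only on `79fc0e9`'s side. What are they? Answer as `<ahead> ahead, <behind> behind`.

Reachable from f9900dd: {0befaf5, 5aea075, 79fc0e9, a247d11, d93c599, f9900dd}.
Reachable from 79fc0e9: {5aea075, 79fc0e9, d93c599}.
Only in f9900dd's history (ahead): {0befaf5, a247d11, f9900dd} — 3.
Only in 79fc0e9's history (behind): {} — 0.

3 ahead, 0 behind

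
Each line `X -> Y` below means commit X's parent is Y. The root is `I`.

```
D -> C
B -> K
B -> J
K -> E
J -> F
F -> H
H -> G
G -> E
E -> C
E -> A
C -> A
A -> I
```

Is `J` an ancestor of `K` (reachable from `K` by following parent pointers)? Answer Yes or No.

No

Ancestors of K: {A, C, E, I, K}.
J is not in that set, so it is not an ancestor of K.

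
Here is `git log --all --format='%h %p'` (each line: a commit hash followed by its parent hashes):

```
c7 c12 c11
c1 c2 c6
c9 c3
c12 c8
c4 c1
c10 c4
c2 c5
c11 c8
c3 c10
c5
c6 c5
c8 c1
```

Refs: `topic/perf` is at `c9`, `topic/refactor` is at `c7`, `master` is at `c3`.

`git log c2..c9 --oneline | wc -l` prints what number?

Reachable from c9: {c1, c10, c2, c3, c4, c5, c6, c9}.
Reachable from c2: {c2, c5}.
In c9's history but not c2's: {c1, c10, c3, c4, c6, c9} — 6 commits.

6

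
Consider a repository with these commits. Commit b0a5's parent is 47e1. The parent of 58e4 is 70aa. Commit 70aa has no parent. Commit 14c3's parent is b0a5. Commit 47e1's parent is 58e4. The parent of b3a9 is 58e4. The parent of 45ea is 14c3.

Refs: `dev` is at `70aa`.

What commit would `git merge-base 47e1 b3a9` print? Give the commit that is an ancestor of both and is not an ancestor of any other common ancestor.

58e4

Ancestors of 47e1: {47e1, 58e4, 70aa}.
Ancestors of b3a9: {58e4, 70aa, b3a9}.
Common ancestors: {58e4, 70aa}.
Among these, 58e4 is not an ancestor of any other common ancestor — it is the merge base.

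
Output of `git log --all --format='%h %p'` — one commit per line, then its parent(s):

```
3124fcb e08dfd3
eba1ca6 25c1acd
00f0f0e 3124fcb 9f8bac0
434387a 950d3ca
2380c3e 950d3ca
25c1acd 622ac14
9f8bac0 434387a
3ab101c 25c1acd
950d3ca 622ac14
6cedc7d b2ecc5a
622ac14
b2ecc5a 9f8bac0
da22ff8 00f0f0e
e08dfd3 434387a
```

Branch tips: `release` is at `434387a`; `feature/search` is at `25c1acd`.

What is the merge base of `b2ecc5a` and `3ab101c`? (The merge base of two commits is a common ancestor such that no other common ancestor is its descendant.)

Ancestors of b2ecc5a: {434387a, 622ac14, 950d3ca, 9f8bac0, b2ecc5a}.
Ancestors of 3ab101c: {25c1acd, 3ab101c, 622ac14}.
Common ancestors: {622ac14}.
The only common ancestor is 622ac14, so it is the merge base.

622ac14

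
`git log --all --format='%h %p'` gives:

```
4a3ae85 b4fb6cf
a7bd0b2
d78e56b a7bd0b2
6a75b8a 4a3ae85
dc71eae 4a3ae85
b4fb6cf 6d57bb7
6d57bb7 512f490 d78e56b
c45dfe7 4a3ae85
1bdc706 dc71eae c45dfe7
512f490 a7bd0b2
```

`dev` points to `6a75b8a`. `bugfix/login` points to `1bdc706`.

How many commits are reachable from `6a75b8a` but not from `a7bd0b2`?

Reachable from 6a75b8a: {4a3ae85, 512f490, 6a75b8a, 6d57bb7, a7bd0b2, b4fb6cf, d78e56b}.
Reachable from a7bd0b2: {a7bd0b2}.
In 6a75b8a's history but not a7bd0b2's: {4a3ae85, 512f490, 6a75b8a, 6d57bb7, b4fb6cf, d78e56b} — 6 commits.

6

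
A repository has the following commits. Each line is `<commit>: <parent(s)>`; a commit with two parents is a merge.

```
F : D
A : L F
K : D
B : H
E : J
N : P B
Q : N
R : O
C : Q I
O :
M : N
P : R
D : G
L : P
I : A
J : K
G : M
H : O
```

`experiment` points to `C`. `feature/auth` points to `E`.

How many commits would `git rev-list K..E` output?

2

Reachable from E: {B, D, E, G, H, J, K, M, N, O, P, R}.
Reachable from K: {B, D, G, H, K, M, N, O, P, R}.
In E's history but not K's: {E, J} — 2 commits.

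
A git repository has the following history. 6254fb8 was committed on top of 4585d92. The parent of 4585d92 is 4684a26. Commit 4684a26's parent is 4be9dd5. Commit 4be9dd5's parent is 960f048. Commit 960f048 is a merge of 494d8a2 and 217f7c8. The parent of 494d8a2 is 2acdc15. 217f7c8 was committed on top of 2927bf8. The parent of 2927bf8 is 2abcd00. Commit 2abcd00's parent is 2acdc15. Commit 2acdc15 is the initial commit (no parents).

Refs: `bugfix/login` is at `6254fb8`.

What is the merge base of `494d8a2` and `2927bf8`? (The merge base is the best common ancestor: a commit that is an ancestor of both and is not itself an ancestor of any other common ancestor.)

Ancestors of 494d8a2: {2acdc15, 494d8a2}.
Ancestors of 2927bf8: {2927bf8, 2abcd00, 2acdc15}.
Common ancestors: {2acdc15}.
The only common ancestor is 2acdc15, so it is the merge base.

2acdc15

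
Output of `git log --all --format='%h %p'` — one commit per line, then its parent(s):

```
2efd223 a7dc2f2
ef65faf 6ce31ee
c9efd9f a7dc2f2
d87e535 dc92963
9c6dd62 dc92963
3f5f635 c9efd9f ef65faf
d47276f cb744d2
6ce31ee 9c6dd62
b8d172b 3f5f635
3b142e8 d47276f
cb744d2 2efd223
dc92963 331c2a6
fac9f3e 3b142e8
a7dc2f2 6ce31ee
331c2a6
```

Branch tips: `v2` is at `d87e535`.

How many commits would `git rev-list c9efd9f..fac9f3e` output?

5

Reachable from fac9f3e: {2efd223, 331c2a6, 3b142e8, 6ce31ee, 9c6dd62, a7dc2f2, cb744d2, d47276f, dc92963, fac9f3e}.
Reachable from c9efd9f: {331c2a6, 6ce31ee, 9c6dd62, a7dc2f2, c9efd9f, dc92963}.
In fac9f3e's history but not c9efd9f's: {2efd223, 3b142e8, cb744d2, d47276f, fac9f3e} — 5 commits.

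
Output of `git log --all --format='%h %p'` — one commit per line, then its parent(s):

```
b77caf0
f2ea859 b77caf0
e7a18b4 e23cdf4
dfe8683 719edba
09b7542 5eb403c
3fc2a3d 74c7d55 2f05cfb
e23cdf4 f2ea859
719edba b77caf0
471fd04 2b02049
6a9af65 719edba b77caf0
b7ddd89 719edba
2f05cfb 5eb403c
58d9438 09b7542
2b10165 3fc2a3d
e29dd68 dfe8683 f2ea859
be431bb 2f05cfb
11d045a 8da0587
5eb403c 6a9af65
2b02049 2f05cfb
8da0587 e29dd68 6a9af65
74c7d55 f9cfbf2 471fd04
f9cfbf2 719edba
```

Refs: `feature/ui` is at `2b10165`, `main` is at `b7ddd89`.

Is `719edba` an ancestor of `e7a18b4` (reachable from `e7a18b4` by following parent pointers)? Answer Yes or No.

Ancestors of e7a18b4: {b77caf0, e23cdf4, e7a18b4, f2ea859}.
719edba is not in that set, so it is not an ancestor of e7a18b4.

No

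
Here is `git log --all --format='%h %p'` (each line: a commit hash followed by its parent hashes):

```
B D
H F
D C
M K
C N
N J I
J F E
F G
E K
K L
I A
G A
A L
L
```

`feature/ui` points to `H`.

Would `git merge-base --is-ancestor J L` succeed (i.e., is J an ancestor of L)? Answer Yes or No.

No

Ancestors of L: {L}.
J is not in that set, so it is not an ancestor of L.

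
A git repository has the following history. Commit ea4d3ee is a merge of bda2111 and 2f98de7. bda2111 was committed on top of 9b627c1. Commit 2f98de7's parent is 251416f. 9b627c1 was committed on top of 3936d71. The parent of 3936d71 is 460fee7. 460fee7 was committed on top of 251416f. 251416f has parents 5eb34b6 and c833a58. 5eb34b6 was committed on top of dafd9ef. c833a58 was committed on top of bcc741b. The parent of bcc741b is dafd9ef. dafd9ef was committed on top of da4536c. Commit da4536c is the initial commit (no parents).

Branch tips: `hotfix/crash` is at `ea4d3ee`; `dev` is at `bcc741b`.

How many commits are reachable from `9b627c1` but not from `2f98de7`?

Reachable from 9b627c1: {251416f, 3936d71, 460fee7, 5eb34b6, 9b627c1, bcc741b, c833a58, da4536c, dafd9ef}.
Reachable from 2f98de7: {251416f, 2f98de7, 5eb34b6, bcc741b, c833a58, da4536c, dafd9ef}.
In 9b627c1's history but not 2f98de7's: {3936d71, 460fee7, 9b627c1} — 3 commits.

3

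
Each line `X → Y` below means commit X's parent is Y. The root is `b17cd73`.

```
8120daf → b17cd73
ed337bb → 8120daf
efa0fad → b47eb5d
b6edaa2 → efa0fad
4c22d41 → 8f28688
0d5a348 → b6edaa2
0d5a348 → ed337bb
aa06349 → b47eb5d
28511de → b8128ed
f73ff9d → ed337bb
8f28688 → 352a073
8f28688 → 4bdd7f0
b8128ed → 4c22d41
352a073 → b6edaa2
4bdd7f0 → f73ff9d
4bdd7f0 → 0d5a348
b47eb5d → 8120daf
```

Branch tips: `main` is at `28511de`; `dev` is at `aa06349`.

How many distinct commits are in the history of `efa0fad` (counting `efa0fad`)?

4

Walking parent pointers from efa0fad: reachable set = {8120daf, b17cd73, b47eb5d, efa0fad}.
That is 4 commits.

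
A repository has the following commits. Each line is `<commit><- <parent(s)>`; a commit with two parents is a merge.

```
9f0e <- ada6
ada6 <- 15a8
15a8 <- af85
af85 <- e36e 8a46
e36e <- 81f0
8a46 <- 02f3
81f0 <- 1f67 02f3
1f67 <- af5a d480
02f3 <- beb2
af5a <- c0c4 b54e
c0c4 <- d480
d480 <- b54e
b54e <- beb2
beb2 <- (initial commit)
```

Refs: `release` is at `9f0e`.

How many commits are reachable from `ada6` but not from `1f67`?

Reachable from ada6: {02f3, 15a8, 1f67, 81f0, 8a46, ada6, af5a, af85, b54e, beb2, c0c4, d480, e36e}.
Reachable from 1f67: {1f67, af5a, b54e, beb2, c0c4, d480}.
In ada6's history but not 1f67's: {02f3, 15a8, 81f0, 8a46, ada6, af85, e36e} — 7 commits.

7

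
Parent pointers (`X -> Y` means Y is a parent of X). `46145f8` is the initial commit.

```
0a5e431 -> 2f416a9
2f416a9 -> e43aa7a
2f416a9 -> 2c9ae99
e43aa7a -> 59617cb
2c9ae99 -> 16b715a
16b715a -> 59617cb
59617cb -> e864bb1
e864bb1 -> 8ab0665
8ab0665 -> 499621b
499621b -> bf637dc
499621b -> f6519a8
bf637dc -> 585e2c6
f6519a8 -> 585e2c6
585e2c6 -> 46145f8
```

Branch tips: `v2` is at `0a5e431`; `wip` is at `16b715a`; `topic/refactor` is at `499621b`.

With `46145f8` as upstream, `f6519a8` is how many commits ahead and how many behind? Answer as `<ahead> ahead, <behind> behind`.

Reachable from f6519a8: {46145f8, 585e2c6, f6519a8}.
Reachable from 46145f8: {46145f8}.
Only in f6519a8's history (ahead): {585e2c6, f6519a8} — 2.
Only in 46145f8's history (behind): {} — 0.

2 ahead, 0 behind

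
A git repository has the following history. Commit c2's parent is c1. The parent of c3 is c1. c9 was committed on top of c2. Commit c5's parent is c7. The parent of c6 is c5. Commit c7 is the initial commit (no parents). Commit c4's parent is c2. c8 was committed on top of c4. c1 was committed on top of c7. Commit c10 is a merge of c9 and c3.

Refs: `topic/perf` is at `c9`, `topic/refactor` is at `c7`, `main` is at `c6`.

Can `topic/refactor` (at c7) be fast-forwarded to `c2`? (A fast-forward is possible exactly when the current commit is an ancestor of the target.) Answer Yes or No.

Yes

A fast-forward from c7 to c2 is possible iff c7 is an ancestor of c2.
Ancestors of c2: {c1, c2, c7}.
c7 is among them, so fast-forward is possible.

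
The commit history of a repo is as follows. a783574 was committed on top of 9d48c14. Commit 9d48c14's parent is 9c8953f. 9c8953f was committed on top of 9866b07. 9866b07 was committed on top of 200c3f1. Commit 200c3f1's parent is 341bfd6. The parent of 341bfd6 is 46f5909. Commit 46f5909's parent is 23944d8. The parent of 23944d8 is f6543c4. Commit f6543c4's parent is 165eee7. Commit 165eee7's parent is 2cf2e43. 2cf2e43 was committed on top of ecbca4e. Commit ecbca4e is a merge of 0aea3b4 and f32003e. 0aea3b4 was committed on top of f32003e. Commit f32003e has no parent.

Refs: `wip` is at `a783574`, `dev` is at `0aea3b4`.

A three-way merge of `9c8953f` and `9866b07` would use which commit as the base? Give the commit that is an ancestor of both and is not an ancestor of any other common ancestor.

Ancestors of 9c8953f: {0aea3b4, 165eee7, 200c3f1, 23944d8, 2cf2e43, 341bfd6, 46f5909, 9866b07, 9c8953f, ecbca4e, f32003e, f6543c4}.
Ancestors of 9866b07: {0aea3b4, 165eee7, 200c3f1, 23944d8, 2cf2e43, 341bfd6, 46f5909, 9866b07, ecbca4e, f32003e, f6543c4}.
Common ancestors: {0aea3b4, 165eee7, 200c3f1, 23944d8, 2cf2e43, 341bfd6, 46f5909, 9866b07, ecbca4e, f32003e, f6543c4}.
Among these, 9866b07 is not an ancestor of any other common ancestor — it is the merge base.

9866b07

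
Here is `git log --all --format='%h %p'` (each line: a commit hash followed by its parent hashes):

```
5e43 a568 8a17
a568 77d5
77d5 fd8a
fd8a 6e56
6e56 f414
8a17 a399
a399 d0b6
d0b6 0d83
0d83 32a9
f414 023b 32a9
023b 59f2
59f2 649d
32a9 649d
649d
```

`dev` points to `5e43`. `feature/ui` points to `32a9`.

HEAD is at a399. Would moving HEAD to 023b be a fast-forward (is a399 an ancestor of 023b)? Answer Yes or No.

No

A fast-forward from a399 to 023b is possible iff a399 is an ancestor of 023b.
Ancestors of 023b: {023b, 59f2, 649d}.
a399 is not among them, so fast-forward is not possible.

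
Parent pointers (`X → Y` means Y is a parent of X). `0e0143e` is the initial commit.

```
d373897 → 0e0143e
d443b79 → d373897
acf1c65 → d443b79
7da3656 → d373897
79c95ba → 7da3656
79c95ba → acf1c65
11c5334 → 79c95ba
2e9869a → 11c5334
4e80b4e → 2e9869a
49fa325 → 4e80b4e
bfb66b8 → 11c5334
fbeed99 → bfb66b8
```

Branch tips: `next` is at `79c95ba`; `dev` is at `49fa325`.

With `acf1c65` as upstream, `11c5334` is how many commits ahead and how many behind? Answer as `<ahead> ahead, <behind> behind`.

3 ahead, 0 behind

Reachable from 11c5334: {0e0143e, 11c5334, 79c95ba, 7da3656, acf1c65, d373897, d443b79}.
Reachable from acf1c65: {0e0143e, acf1c65, d373897, d443b79}.
Only in 11c5334's history (ahead): {11c5334, 79c95ba, 7da3656} — 3.
Only in acf1c65's history (behind): {} — 0.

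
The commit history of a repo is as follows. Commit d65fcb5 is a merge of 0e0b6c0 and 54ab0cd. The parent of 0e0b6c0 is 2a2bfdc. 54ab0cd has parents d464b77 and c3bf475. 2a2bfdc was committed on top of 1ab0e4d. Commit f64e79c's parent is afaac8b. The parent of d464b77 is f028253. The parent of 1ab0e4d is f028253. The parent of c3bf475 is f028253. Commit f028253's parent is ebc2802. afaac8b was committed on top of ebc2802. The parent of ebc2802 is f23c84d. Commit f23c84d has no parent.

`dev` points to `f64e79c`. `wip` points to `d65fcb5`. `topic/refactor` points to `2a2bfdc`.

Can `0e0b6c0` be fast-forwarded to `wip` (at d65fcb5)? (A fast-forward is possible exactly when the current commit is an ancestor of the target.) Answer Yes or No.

A fast-forward from 0e0b6c0 to d65fcb5 is possible iff 0e0b6c0 is an ancestor of d65fcb5.
Ancestors of d65fcb5: {0e0b6c0, 1ab0e4d, 2a2bfdc, 54ab0cd, c3bf475, d464b77, d65fcb5, ebc2802, f028253, f23c84d}.
0e0b6c0 is among them, so fast-forward is possible.

Yes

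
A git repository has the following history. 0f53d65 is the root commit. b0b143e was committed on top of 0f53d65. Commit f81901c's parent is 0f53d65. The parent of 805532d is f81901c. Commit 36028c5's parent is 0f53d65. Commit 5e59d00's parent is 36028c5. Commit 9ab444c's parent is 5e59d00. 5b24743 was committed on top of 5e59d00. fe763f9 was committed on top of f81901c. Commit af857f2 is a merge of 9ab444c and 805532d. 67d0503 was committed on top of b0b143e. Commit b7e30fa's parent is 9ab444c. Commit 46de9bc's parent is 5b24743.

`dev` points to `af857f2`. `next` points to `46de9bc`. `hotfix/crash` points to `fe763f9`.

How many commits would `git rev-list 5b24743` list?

Walking parent pointers from 5b24743: reachable set = {0f53d65, 36028c5, 5b24743, 5e59d00}.
That is 4 commits.

4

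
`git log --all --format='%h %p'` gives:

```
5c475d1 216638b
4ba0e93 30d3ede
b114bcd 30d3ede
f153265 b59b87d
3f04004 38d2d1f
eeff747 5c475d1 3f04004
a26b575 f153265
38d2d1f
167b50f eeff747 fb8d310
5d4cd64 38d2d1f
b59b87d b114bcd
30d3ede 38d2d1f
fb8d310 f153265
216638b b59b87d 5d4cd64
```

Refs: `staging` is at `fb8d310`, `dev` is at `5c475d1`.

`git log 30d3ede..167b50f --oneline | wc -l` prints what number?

Reachable from 167b50f: {167b50f, 216638b, 30d3ede, 38d2d1f, 3f04004, 5c475d1, 5d4cd64, b114bcd, b59b87d, eeff747, f153265, fb8d310}.
Reachable from 30d3ede: {30d3ede, 38d2d1f}.
In 167b50f's history but not 30d3ede's: {167b50f, 216638b, 3f04004, 5c475d1, 5d4cd64, b114bcd, b59b87d, eeff747, f153265, fb8d310} — 10 commits.

10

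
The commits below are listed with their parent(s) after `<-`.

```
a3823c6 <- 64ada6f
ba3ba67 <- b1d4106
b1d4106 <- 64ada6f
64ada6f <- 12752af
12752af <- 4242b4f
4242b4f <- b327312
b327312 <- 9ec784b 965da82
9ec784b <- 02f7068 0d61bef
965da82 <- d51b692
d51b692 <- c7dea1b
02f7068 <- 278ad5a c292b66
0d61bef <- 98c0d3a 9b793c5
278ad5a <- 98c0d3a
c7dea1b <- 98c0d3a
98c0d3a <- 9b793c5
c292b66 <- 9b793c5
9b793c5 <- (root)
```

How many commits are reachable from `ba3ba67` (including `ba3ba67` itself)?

Walking parent pointers from ba3ba67: reachable set = {02f7068, 0d61bef, 12752af, 278ad5a, 4242b4f, 64ada6f, 965da82, 98c0d3a, 9b793c5, 9ec784b, b1d4106, b327312, ba3ba67, c292b66, c7dea1b, d51b692}.
That is 16 commits.

16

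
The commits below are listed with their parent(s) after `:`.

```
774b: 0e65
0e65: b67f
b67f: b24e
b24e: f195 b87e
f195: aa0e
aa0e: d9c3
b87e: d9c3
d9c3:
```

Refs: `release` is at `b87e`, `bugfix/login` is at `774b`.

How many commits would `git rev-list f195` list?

3

Walking parent pointers from f195: reachable set = {aa0e, d9c3, f195}.
That is 3 commits.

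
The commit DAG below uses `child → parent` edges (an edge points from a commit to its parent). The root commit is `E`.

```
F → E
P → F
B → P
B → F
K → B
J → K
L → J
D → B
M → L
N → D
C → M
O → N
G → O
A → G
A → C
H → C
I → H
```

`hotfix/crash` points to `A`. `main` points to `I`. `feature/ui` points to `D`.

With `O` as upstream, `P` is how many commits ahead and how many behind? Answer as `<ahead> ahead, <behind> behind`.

0 ahead, 4 behind

Reachable from P: {E, F, P}.
Reachable from O: {B, D, E, F, N, O, P}.
Only in P's history (ahead): {} — 0.
Only in O's history (behind): {B, D, N, O} — 4.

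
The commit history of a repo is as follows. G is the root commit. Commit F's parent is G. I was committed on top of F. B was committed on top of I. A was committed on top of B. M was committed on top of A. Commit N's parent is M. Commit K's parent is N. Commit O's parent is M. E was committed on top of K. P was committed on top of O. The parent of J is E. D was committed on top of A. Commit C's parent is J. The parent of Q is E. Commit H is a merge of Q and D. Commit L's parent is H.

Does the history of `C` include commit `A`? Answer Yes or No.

Ancestors of C (commits reachable by following parents): {A, B, C, E, F, G, I, J, K, M, N}.
A is in that set, so it is an ancestor of C.

Yes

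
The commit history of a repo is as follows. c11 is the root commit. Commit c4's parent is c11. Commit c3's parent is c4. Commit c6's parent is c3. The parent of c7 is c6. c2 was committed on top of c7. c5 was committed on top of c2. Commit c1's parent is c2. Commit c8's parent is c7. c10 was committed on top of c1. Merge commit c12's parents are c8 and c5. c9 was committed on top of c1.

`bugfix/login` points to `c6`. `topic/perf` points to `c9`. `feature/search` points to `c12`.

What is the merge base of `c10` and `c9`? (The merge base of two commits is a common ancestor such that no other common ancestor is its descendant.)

c1

Ancestors of c10: {c1, c10, c11, c2, c3, c4, c6, c7}.
Ancestors of c9: {c1, c11, c2, c3, c4, c6, c7, c9}.
Common ancestors: {c1, c11, c2, c3, c4, c6, c7}.
Among these, c1 is not an ancestor of any other common ancestor — it is the merge base.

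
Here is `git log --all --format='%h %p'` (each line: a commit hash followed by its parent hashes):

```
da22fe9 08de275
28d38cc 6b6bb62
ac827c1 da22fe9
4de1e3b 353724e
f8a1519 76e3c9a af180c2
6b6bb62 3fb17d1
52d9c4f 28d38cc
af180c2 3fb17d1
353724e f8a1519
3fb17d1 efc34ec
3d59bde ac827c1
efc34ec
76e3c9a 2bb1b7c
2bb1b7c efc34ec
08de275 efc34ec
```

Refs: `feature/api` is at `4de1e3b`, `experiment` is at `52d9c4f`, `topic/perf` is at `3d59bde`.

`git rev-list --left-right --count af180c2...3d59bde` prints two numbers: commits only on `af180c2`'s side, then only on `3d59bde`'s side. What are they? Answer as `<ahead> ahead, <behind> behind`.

Reachable from af180c2: {3fb17d1, af180c2, efc34ec}.
Reachable from 3d59bde: {08de275, 3d59bde, ac827c1, da22fe9, efc34ec}.
Only in af180c2's history (ahead): {3fb17d1, af180c2} — 2.
Only in 3d59bde's history (behind): {08de275, 3d59bde, ac827c1, da22fe9} — 4.

2 ahead, 4 behind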